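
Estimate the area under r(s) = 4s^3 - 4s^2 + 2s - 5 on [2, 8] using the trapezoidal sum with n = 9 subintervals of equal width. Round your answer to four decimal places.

Δs = (8 − 2)/9 = 2/3.
r(2) = 15, r(8/3) = 1289/27, r(10/3) = 2845/27, r(4) = 195, r(14/3) = 8741/27, r(16/3) = 13465/27, r(6) = 727, r(20/3) = 27425/27, r(22/3) = 37045/27, r(8) = 1803.
T_9 = (Δs/2)·[r(s_0) + 2r(s_1) + ... + 2r(s_{8}) + r(s_9)].
Sum ≈ 3462.8889.

3462.8889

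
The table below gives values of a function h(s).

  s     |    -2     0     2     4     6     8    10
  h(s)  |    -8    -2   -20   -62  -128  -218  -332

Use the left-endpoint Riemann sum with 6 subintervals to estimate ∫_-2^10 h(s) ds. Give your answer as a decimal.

Δs = 2.
Sum = 2·[(-8) + (-2) + (-20) + (-62) + (-128) + (-218)] = -876.

-876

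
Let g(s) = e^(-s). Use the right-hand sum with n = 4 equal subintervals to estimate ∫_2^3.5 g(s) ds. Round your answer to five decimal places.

0.08665

Δs = (3.5 − 2)/4 = 0.375.
Right endpoints: 2.375, 2.75, 3.125, 3.5.
g(2.375) ≈ 0.09301, g(2.75) ≈ 0.06393, g(3.125) ≈ 0.04394, g(3.5) ≈ 0.03020.
Sum = Δs · [g(2.375) + g(2.75) + g(3.125) + g(3.5)].
Sum ≈ 0.08665.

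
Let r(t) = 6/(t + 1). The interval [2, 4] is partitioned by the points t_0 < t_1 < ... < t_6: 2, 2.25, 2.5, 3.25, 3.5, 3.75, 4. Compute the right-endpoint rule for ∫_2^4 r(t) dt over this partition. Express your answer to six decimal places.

Subinterval widths: 0.25, 0.25, 0.75, 0.25, 0.25, 0.25.
Right endpoints: 2.25, 2.5, 3.25, 3.5, 3.75, 4.
r(2.25) = 24/13, r(2.5) = 12/7, r(3.25) = 24/17, r(3.5) = 4/3, r(3.75) = 24/19, r(4) = 1.2.
Sum = Σ Δt_i · r(t_i).
Sum ≈ 2.898056.

2.898056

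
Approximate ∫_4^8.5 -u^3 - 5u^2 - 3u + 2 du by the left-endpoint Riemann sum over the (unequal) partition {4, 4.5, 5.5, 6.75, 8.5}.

-1664.84765625

Subinterval widths: 0.5, 1, 1.25, 1.75.
Left endpoints: 4, 4.5, 5.5, 6.75.
f(4) = -154, f(4.5) = -203.875, f(5.5) = -332.125, f(6.75) = -553.609375.
Sum = Σ Δu_i · f(u_i).
Sum = -1664.84765625.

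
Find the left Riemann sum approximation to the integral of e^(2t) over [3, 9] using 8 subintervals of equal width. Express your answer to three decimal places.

14143903.515

Δt = (9 − 3)/8 = 0.75.
Left endpoints: 3, 3.75, 4.5, 5.25, 6, 6.75, 7.5, 8.25.
f(3) ≈ 403.429, f(3.75) ≈ 1808.042, f(4.5) ≈ 8103.084, f(5.25) ≈ 36315.503, f(6) ≈ 162754.791, f(6.75) ≈ 729416.370, f(7.5) ≈ 3269017.372, f(8.25) ≈ 14650719.429.
Sum = Δt · [f(3) + f(3.75) + f(4.5) + ...].
Sum ≈ 14143903.515.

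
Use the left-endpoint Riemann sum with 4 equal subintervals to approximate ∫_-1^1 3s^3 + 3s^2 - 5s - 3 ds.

-2.75

Δs = (1 − (-1))/4 = 0.5.
Left endpoints: -1, -0.5, 0, 0.5.
f(-1) = 2, f(-0.5) = -0.125, f(0) = -3, f(0.5) = -4.375.
Sum = Δs · [f(-1) + f(-0.5) + f(0) + f(0.5)].
Sum = -2.75.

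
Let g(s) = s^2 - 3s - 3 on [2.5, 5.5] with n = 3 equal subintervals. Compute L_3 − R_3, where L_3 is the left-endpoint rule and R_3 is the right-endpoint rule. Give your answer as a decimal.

L_3 = -1.75.
R_3 = 13.25.
L_3 − R_3 = -15.

-15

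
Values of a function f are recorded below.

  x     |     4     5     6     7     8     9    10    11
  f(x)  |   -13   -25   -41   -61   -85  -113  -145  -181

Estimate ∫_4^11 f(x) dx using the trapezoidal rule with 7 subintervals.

-567

Δx = 1.
T_7 = (1/2)·[(-13) + 2·(-25) + 2·(-41) + 2·(-61) + 2·(-85) + 2·(-113) + 2·(-145) + (-181)] = -567.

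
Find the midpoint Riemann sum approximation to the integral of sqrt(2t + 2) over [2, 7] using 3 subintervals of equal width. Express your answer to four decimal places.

Δt = (7 − 2)/3 = 5/3.
Midpoints: 17/6, 4.5, 37/6.
f(17/6) ≈ 2.7689, f(4.5) ≈ 3.3166, f(37/6) ≈ 3.7859.
Sum = Δt · [f(17/6) + f(4.5) + f(37/6)].
Sum ≈ 16.4524.

16.4524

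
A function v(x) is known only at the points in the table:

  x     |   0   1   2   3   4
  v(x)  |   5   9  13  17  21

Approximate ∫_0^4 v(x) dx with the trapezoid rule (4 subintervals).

52

Δx = 1.
T_4 = (1/2)·[5 + 2·9 + 2·13 + 2·17 + 21] = 52.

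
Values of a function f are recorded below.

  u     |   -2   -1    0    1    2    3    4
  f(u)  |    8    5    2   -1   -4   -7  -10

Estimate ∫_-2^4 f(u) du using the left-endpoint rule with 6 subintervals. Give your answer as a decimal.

3

Δu = 1.
Sum = 1·[8 + 5 + 2 + (-1) + (-4) + (-7)] = 3.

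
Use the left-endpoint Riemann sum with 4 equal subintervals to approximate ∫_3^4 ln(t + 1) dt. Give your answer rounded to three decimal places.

Δt = (4 − 3)/4 = 0.25.
Left endpoints: 3, 3.25, 3.5, 3.75.
f(3) ≈ 1.386, f(3.25) ≈ 1.447, f(3.5) ≈ 1.504, f(3.75) ≈ 1.558.
Sum = Δt · [f(3) + f(3.25) + f(3.5) + f(3.75)].
Sum ≈ 1.474.

1.474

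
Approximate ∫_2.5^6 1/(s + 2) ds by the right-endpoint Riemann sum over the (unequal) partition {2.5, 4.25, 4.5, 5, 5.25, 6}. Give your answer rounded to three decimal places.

Subinterval widths: 1.75, 0.25, 0.5, 0.25, 0.75.
Right endpoints: 4.25, 4.5, 5, 5.25, 6.
f(4.25) = 0.16, f(4.5) = 2/13, f(5) = 1/7, f(5.25) = 4/29, f(6) = 0.125.
Sum = Σ Δs_i · f(s_i).
Sum ≈ 0.518.

0.518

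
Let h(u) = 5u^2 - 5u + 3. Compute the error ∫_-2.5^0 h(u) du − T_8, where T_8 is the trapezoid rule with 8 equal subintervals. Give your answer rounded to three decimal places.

-0.203

Exact integral: ∫_-2.5^0 h(u) du ≈ 49.16667.
T_8 ≈ 49.37012.
Error ≈ 49.16667 − 49.37012 ≈ -0.203.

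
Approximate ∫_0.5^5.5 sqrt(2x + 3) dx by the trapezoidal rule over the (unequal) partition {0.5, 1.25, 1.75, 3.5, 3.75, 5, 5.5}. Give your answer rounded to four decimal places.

14.7668

Subinterval widths: 0.75, 0.5, 1.75, 0.25, 1.25, 0.5.
f(0.5) ≈ 2.0000, f(1.25) ≈ 2.3452, f(1.75) ≈ 2.5495, f(3.5) ≈ 3.1623, f(3.75) ≈ 3.2404, f(5) ≈ 3.6056, f(5.5) ≈ 3.7417.
On each subinterval the trapezoid contributes (Δx_i/2)·[f(x_{i-1}) + f(x_i)].
Sum ≈ 14.7668.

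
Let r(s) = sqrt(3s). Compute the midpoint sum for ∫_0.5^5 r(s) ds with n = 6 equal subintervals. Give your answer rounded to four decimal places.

Δs = (5 − 0.5)/6 = 0.75.
Midpoints: 0.875, 1.625, 2.375, 3.125, 3.875, 4.625.
r(0.875) ≈ 1.6202, r(1.625) ≈ 2.2079, r(2.375) ≈ 2.6693, r(3.125) ≈ 3.0619, r(3.875) ≈ 3.4095, r(4.625) ≈ 3.7249.
Sum = Δs · [r(0.875) + r(1.625) + r(2.375) + ...].
Sum ≈ 12.5203.

12.5203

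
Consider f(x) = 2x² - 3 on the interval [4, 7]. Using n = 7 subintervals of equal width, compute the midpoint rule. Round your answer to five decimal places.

Δx = (7 − 4)/7 = 3/7.
Midpoints: 59/14, 65/14, 71/14, 5.5, 83/14, 89/14, 95/14.
f(59/14) = 3187/98, f(65/14) = 3931/98, f(71/14) = 4747/98, f(5.5) = 57.5, f(83/14) = 6595/98, f(89/14) = 7627/98, f(95/14) = 8731/98.
Sum = Δx · [f(59/14) + f(65/14) + f(71/14) + ...].
Sum ≈ 176.90816.

176.90816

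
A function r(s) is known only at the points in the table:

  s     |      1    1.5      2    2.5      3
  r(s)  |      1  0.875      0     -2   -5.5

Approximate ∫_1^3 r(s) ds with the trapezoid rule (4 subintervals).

Δs = 0.5.
T_4 = (0.5/2)·[1 + 2·0.875 + 2·0 + 2·(-2) + (-5.5)] = -1.6875.

-1.6875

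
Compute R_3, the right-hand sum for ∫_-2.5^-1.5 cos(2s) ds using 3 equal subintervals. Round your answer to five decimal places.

-0.74177

Δs = (-1.5 − (-2.5))/3 = 1/3.
Right endpoints: -13/6, -11/6, -1.5.
f(-13/6) ≈ -0.37004, f(-11/6) ≈ -0.86529, f(-1.5) ≈ -0.98999.
Sum = Δs · [f(-13/6) + f(-11/6) + f(-1.5)].
Sum ≈ -0.74177.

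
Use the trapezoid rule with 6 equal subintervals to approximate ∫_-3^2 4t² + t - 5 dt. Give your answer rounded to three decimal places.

Δt = (2 − (-3))/6 = 5/6.
f(-3) = 28, f(-13/6) = 209/18, f(-4/3) = 7/9, f(-0.5) = -4.5, f(1/3) = -38/9, f(7/6) = 29/18, f(2) = 13.
T_6 = (Δt/2)·[f(t_0) + 2f(t_1) + ... + 2f(t_{5}) + f(t_6)].
Sum ≈ 21.481.

21.481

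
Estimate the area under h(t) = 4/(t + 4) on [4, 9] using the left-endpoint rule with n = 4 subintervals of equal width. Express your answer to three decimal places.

2.067

Δt = (9 − 4)/4 = 1.25.
Left endpoints: 4, 5.25, 6.5, 7.75.
h(4) = 0.5, h(5.25) = 16/37, h(6.5) = 8/21, h(7.75) = 16/47.
Sum = Δt · [h(4) + h(5.25) + h(6.5) + h(7.75)].
Sum ≈ 2.067.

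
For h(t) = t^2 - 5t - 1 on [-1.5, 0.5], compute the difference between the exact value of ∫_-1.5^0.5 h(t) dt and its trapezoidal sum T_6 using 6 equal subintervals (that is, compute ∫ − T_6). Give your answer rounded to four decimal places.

-0.0370

Exact integral: ∫_-1.5^0.5 h(t) dt ≈ 4.166667.
T_6 ≈ 4.203704.
Error ≈ 4.166667 − 4.203704 ≈ -0.0370.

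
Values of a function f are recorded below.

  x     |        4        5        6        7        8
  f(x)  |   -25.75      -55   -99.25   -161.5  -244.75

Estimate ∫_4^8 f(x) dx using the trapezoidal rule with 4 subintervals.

Δx = 1.
T_4 = (1/2)·[(-25.75) + 2·(-55) + 2·(-99.25) + 2·(-161.5) + (-244.75)] = -451.

-451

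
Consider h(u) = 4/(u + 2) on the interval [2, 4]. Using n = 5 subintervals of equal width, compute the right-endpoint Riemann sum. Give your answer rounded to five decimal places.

1.55704

Δu = (4 − 2)/5 = 0.4.
Right endpoints: 2.4, 2.8, 3.2, 3.6, 4.
h(2.4) = 10/11, h(2.8) = 5/6, h(3.2) = 10/13, h(3.6) = 5/7, h(4) = 2/3.
Sum = Δu · [h(2.4) + h(2.8) + h(3.2) + h(3.6) + h(4)].
Sum ≈ 1.55704.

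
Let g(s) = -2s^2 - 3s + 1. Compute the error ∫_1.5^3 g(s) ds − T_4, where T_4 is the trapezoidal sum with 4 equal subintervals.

0.0703125

Exact integral: ∫_1.5^3 g(s) ds = -24.375.
T_4 = -24.4453125.
Error = -24.375 − (-24.4453125) = 0.0703125.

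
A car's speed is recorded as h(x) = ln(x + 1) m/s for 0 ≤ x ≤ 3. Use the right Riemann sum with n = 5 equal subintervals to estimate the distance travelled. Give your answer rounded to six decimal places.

2.938890

Δx = (3 − 0)/5 = 0.6.
Right endpoints: 0.6, 1.2, 1.8, 2.4, 3.
h(0.6) ≈ 0.470004, h(1.2) ≈ 0.788457, h(1.8) ≈ 1.029619, h(2.4) ≈ 1.223775, h(3) ≈ 1.386294.
Sum = Δx · [h(0.6) + h(1.2) + h(1.8) + h(2.4) + h(3)].
Sum ≈ 2.938890.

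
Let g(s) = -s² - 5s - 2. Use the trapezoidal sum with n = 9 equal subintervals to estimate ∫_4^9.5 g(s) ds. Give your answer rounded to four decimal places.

-461.4257

Δs = (9.5 − 4)/9 = 11/18.
g(4) = -38, g(83/18) = -15007/324, g(47/9) = -4486/81, g(35/6) = -2347/36, g(58/9) = -6136/81, g(127/18) = -28207/324, g(23/3) = -892/9, g(149/18) = -36259/324, g(80/9) = -10162/81, g(9.5) = -139.75.
T_9 = (Δs/2)·[g(s_0) + 2g(s_1) + ... + 2g(s_{8}) + g(s_9)].
Sum ≈ -461.4257.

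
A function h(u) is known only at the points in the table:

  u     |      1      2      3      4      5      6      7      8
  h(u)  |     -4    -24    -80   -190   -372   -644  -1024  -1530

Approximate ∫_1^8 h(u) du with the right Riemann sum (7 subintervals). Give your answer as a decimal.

-3864

Δu = 1.
Sum = 1·[(-24) + (-80) + (-190) + (-372) + (-644) + (-1024) + (-1530)] = -3864.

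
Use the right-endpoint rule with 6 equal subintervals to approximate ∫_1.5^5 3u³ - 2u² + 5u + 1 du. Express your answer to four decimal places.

Δu = (5 − 1.5)/6 = 7/12.
Right endpoints: 25/12, 8/3, 3.25, 23/6, 53/12, 5.
f(25/12) = 17201/576, f(8/3) = 57, f(3.25) = 99.109375, f(23/6) = 11503/72, f(53/12) = 46567/192, f(5) = 351.
Sum = Δu · [f(25/12) + f(8/3) + f(3.25) + ...].
Sum ≈ 547.9090.

547.9090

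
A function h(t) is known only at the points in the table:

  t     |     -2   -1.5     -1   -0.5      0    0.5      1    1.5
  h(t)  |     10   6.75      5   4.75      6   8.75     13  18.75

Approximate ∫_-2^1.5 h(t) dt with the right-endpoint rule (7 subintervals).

Δt = 0.5.
Sum = 0.5·[6.75 + 5 + 4.75 + 6 + 8.75 + 13 + 18.75] = 31.5.

31.5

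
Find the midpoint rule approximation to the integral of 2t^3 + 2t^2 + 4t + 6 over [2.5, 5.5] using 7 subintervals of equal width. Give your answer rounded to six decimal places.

Δt = (5.5 − 2.5)/7 = 3/7.
Midpoints: 19/7, 22/7, 25/7, 4, 31/7, 34/7, 37/7.
f(19/7) = 24554/343, f(22/7) = 34442/343, f(25/7) = 46958/343, f(4) = 182, f(31/7) = 81170/343, f(34/7) = 103514/343, f(37/7) = 129782/343.
Sum = Δt · [f(19/7) + f(22/7) + f(25/7) + ...].
Sum ≈ 603.306122.

603.306122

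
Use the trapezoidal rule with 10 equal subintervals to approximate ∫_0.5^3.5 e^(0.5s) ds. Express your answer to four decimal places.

Δs = (3.5 − 0.5)/10 = 0.3.
f(0.5) ≈ 1.2840, f(0.8) ≈ 1.4918, f(1.1) ≈ 1.7333, f(1.4) ≈ 2.0138, f(1.7) ≈ 2.3396, f(2) ≈ 2.7183, f(2.3) ≈ 3.1582, f(2.6) ≈ 3.6693, f(2.9) ≈ 4.2631, f(3.2) ≈ 4.9530, f(3.5) ≈ 5.7546.
T_10 = (Δs/2)·[f(s_0) + 2f(s_1) + ... + 2f(s_{9}) + f(s_10)].
Sum ≈ 8.9579.

8.9579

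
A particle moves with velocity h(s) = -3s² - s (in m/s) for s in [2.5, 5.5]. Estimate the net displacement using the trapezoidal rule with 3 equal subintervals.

-164.25

Δs = (5.5 − 2.5)/3 = 1.
h(2.5) = -21.25, h(3.5) = -40.25, h(4.5) = -65.25, h(5.5) = -96.25.
T_3 = (Δs/2)·[h(s_0) + 2h(s_1) + 2h(s_2) + h(s_3)].
Sum = -164.25.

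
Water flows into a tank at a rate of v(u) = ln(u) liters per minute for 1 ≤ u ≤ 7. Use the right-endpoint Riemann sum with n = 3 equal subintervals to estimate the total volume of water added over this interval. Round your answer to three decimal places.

9.308

Δu = (7 − 1)/3 = 2.
Right endpoints: 3, 5, 7.
v(3) ≈ 1.099, v(5) ≈ 1.609, v(7) ≈ 1.946.
Sum = Δu · [v(3) + v(5) + v(7)].
Sum ≈ 9.308.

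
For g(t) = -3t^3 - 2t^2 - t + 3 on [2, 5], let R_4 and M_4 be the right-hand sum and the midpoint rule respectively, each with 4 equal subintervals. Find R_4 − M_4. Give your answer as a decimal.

-162.6328125

R_4 = -694.171875.
M_4 = -531.5390625.
R_4 − M_4 = -162.6328125.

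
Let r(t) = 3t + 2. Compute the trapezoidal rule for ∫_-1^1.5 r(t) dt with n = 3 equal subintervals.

Δt = (1.5 − (-1))/3 = 5/6.
r(-1) = -1, r(-1/6) = 1.5, r(2/3) = 4, r(1.5) = 6.5.
T_3 = (Δt/2)·[r(t_0) + 2r(t_1) + 2r(t_2) + r(t_3)].
Sum = 6.875.

6.875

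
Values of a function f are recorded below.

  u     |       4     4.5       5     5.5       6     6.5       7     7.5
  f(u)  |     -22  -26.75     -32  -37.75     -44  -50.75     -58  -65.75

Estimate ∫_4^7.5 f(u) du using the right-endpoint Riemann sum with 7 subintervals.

-157.5

Δu = 0.5.
Sum = 0.5·[(-26.75) + (-32) + (-37.75) + (-44) + (-50.75) + (-58) + (-65.75)] = -157.5.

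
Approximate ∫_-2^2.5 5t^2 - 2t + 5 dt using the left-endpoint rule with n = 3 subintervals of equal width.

Δt = (2.5 − (-2))/3 = 1.5.
Left endpoints: -2, -0.5, 1.
f(-2) = 29, f(-0.5) = 7.25, f(1) = 8.
Sum = Δt · [f(-2) + f(-0.5) + f(1)].
Sum = 66.375.

66.375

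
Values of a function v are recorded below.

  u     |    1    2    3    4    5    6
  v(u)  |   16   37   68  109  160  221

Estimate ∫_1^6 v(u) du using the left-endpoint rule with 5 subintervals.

390

Δu = 1.
Sum = 1·[16 + 37 + 68 + 109 + 160] = 390.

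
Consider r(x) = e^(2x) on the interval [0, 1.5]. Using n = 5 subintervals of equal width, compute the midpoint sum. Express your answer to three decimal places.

Δx = (1.5 − 0)/5 = 0.3.
Midpoints: 0.15, 0.45, 0.75, 1.05, 1.35.
r(0.15) ≈ 1.350, r(0.45) ≈ 2.460, r(0.75) ≈ 4.482, r(1.05) ≈ 8.166, r(1.35) ≈ 14.880.
Sum = Δx · [r(0.15) + r(0.45) + r(0.75) + r(1.05) + r(1.35)].
Sum ≈ 9.401.

9.401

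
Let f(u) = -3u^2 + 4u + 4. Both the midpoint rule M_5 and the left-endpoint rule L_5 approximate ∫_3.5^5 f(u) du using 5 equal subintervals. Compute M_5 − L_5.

M_5 = -50.59125.
L_5 = -45.855.
M_5 − L_5 = -4.73625.

-4.73625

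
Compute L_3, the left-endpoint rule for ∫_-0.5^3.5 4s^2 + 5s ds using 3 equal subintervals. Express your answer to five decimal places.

46.74074

Δs = (3.5 − (-0.5))/3 = 4/3.
Left endpoints: -0.5, 5/6, 13/6.
f(-0.5) = -1.5, f(5/6) = 125/18, f(13/6) = 533/18.
Sum = Δs · [f(-0.5) + f(5/6) + f(13/6)].
Sum ≈ 46.74074.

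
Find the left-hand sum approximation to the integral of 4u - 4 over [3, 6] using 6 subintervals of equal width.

39

Δu = (6 − 3)/6 = 0.5.
Left endpoints: 3, 3.5, 4, 4.5, 5, 5.5.
f(3) = 8, f(3.5) = 10, f(4) = 12, f(4.5) = 14, f(5) = 16, f(5.5) = 18.
Sum = Δu · [f(3) + f(3.5) + f(4) + ...].
Sum = 39.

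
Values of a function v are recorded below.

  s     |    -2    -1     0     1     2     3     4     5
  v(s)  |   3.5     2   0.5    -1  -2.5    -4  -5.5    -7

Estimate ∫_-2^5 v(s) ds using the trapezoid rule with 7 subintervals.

Δs = 1.
T_7 = (1/2)·[3.5 + 2·2 + 2·0.5 + 2·(-1) + 2·(-2.5) + 2·(-4) + 2·(-5.5) + (-7)] = -12.25.

-12.25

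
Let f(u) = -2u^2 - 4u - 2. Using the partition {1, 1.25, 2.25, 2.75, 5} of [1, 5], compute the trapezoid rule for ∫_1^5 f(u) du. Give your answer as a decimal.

Subinterval widths: 0.25, 1, 0.5, 2.25.
f(1) = -8, f(1.25) = -10.125, f(2.25) = -21.125, f(2.75) = -28.125, f(5) = -72.
On each subinterval the trapezoid contributes (Δu_i/2)·[f(u_{i-1}) + f(u_i)].
Sum = -142.84375.

-142.84375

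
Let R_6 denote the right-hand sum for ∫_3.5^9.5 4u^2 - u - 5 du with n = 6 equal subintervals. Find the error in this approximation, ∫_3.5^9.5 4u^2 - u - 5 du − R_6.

Exact integral: ∫_3.5^9.5 f(u) du = 1017.
R_6 = 1174.
Error = 1017 − 1174 = -157.

-157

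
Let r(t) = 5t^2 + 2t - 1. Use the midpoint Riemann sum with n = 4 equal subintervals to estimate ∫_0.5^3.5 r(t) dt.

79.546875

Δt = (3.5 − 0.5)/4 = 0.75.
Midpoints: 0.875, 1.625, 2.375, 3.125.
r(0.875) = 4.578125, r(1.625) = 15.453125, r(2.375) = 31.953125, r(3.125) = 54.078125.
Sum = Δt · [r(0.875) + r(1.625) + r(2.375) + r(3.125)].
Sum = 79.546875.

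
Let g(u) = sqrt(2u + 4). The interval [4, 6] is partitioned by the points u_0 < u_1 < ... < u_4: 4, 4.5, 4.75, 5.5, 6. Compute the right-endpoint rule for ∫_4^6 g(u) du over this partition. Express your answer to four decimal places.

Subinterval widths: 0.5, 0.25, 0.75, 0.5.
Right endpoints: 4.5, 4.75, 5.5, 6.
g(4.5) ≈ 3.6056, g(4.75) ≈ 3.6742, g(5.5) ≈ 3.8730, g(6) ≈ 4.0000.
Sum = Σ Δu_i · g(u_i).
Sum ≈ 7.6261.

7.6261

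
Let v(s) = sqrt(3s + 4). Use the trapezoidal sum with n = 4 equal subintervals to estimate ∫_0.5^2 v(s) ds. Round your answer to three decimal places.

4.159

Δs = (2 − 0.5)/4 = 0.375.
v(0.5) ≈ 2.345, v(0.875) ≈ 2.574, v(1.25) ≈ 2.784, v(1.625) ≈ 2.979, v(2) ≈ 3.162.
T_4 = (Δs/2)·[v(s_0) + 2v(s_1) + 2v(s_2) + 2v(s_3) + v(s_4)].
Sum ≈ 4.159.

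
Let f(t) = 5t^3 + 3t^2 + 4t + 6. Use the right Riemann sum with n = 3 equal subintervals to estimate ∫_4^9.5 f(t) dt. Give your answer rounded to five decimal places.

15018.05556

Δt = (9.5 − 4)/3 = 11/6.
Right endpoints: 35/6, 23/3, 9.5.
f(35/6) = 242761/216, f(23/3) = 66586/27, f(9.5) = 4601.625.
Sum = Δt · [f(35/6) + f(23/3) + f(9.5)].
Sum ≈ 15018.05556.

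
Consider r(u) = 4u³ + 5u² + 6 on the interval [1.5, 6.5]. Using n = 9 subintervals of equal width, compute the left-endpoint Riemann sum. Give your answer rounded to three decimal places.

Δu = (6.5 − 1.5)/9 = 5/9.
Left endpoints: 1.5, 37/18, 47/18, 19/6, 67/18, 77/18, 29/6, 97/18, 107/18.
r(1.5) = 30.75, r(37/18) = 180407/2916, r(47/18) = 324547/2916, r(19/6) = 19781/108, r(67/18) = 821027/2916, r(77/18) = 1197367/2916, r(29/6) = 62041/108, r(97/18) = 2266247/2916, r(107/18) = 2982787/2916.
Sum = Δu · [r(1.5) + r(37/18) + r(47/18) + ...].
Sum ≈ 1918.771.

1918.771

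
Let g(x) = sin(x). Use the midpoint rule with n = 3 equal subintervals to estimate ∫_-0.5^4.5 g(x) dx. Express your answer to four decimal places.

1.2254

Δx = (4.5 − (-0.5))/3 = 5/3.
Midpoints: 1/3, 2, 11/3.
g(1/3) ≈ 0.3272, g(2) ≈ 0.9093, g(11/3) ≈ -0.5013.
Sum = Δx · [g(1/3) + g(2) + g(11/3)].
Sum ≈ 1.2254.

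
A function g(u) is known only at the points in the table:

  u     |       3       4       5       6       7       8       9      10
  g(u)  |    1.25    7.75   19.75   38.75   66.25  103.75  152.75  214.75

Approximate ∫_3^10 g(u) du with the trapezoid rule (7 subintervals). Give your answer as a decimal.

Δu = 1.
T_7 = (1/2)·[1.25 + 2·7.75 + 2·19.75 + 2·38.75 + 2·66.25 + 2·103.75 + 2·152.75 + 214.75] = 497.

497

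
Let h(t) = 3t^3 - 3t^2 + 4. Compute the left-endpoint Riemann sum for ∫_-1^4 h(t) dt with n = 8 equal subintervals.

Δt = (4 − (-1))/8 = 0.625.
Left endpoints: -1, -0.375, 0.25, 0.875, 1.5, 2.125, 2.75, 3.375.
h(-1) = -2, h(-0.375) = 1751/512, h(0.25) = 3.859375, h(0.875) = 1901/512, h(1.5) = 7.375, h(2.125) = 9851/512, h(2.75) = 43.703125, h(3.375) = 43601/512.
Sum = Δt · [h(-1) + h(-0.375) + h(0.25) + ...].
Sum = 102.79296875.

102.79296875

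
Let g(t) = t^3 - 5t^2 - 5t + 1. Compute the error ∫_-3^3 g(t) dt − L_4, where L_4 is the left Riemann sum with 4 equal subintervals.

Exact integral: ∫_-3^3 g(t) dt = -84.
L_4 = -113.25.
Error = -84 − (-113.25) = 29.25.

29.25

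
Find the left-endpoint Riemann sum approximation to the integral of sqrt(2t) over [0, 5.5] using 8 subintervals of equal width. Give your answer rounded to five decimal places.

10.86515

Δt = (5.5 − 0)/8 = 0.6875.
Left endpoints: 0, 0.6875, 1.375, 2.0625, 2.75, 3.4375, 4.125, 4.8125.
f(0) ≈ 0.00000, f(0.6875) ≈ 1.17260, f(1.375) ≈ 1.65831, f(2.0625) ≈ 2.03101, f(2.75) ≈ 2.34521, f(3.4375) ≈ 2.62202, f(4.125) ≈ 2.87228, f(4.8125) ≈ 3.10242.
Sum = Δt · [f(0) + f(0.6875) + f(1.375) + ...].
Sum ≈ 10.86515.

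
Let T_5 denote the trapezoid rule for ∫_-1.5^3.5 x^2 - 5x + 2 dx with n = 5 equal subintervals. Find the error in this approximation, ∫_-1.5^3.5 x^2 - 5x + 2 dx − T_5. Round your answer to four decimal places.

Exact integral: ∫_-1.5^3.5 f(x) dx ≈ 0.416667.
T_5 = 1.25.
Error ≈ 0.416667 − 1.25 ≈ -0.8333.

-0.8333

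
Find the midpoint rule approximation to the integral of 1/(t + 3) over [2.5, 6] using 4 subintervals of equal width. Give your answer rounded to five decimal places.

Δt = (6 − 2.5)/4 = 0.875.
Midpoints: 2.9375, 3.8125, 4.6875, 5.5625.
f(2.9375) = 16/95, f(3.8125) = 16/109, f(4.6875) = 16/123, f(5.5625) = 16/137.
Sum = Δt · [f(2.9375) + f(3.8125) + f(4.6875) + f(5.5625)].
Sum ≈ 0.49182.

0.49182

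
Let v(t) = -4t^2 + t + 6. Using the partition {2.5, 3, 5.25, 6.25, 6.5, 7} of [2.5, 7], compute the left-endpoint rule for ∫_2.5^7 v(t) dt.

Subinterval widths: 0.5, 2.25, 1, 0.25, 0.5.
Left endpoints: 2.5, 3, 5.25, 6.25, 6.5.
v(2.5) = -16.5, v(3) = -27, v(5.25) = -99, v(6.25) = -144, v(6.5) = -156.5.
Sum = Σ Δt_i · v(t_i).
Sum = -282.25.

-282.25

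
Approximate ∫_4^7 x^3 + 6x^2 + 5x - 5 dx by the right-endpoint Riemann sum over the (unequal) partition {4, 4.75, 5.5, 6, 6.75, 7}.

Subinterval widths: 0.75, 0.75, 0.5, 0.75, 0.25.
Right endpoints: 4.75, 5.5, 6, 6.75, 7.
f(4.75) = 261.296875, f(5.5) = 370.375, f(6) = 457, f(6.75) = 609.671875, f(7) = 667.
Sum = Σ Δx_i · f(x_i).
Sum = 1326.2578125.

1326.2578125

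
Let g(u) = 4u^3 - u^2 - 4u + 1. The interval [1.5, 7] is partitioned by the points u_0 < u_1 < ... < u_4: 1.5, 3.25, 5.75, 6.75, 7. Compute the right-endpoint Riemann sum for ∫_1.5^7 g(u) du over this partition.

Subinterval widths: 1.75, 2.5, 1, 0.25.
Right endpoints: 3.25, 5.75, 6.75, 7.
g(3.25) = 114.75, g(5.75) = 705.375, g(6.75) = 1158.625, g(7) = 1296.
Sum = Σ Δu_i · g(u_i).
Sum = 3446.875.

3446.875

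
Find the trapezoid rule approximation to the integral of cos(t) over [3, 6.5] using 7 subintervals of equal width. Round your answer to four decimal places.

Δt = (6.5 − 3)/7 = 0.5.
f(3) ≈ -0.9900, f(3.5) ≈ -0.9365, f(4) ≈ -0.6536, f(4.5) ≈ -0.2108, f(5) ≈ 0.2837, f(5.5) ≈ 0.7087, f(6) ≈ 0.9602, f(6.5) ≈ 0.9766.
T_7 = (Δt/2)·[f(t_0) + 2f(t_1) + ... + 2f(t_{6}) + f(t_7)].
Sum ≈ 0.0725.

0.0725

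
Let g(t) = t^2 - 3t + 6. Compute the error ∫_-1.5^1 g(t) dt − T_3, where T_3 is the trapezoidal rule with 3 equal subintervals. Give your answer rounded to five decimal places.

Exact integral: ∫_-1.5^1 g(t) dt ≈ 18.3333333.
T_3 ≈ 18.6226852.
Error ≈ 18.3333333 − 18.6226852 ≈ -0.28935.

-0.28935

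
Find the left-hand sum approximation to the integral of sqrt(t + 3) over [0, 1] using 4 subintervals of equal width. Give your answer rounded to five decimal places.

1.83554

Δt = (1 − 0)/4 = 0.25.
Left endpoints: 0, 0.25, 0.5, 0.75.
f(0) ≈ 1.73205, f(0.25) ≈ 1.80278, f(0.5) ≈ 1.87083, f(0.75) ≈ 1.93649.
Sum = Δt · [f(0) + f(0.25) + f(0.5) + f(0.75)].
Sum ≈ 1.83554.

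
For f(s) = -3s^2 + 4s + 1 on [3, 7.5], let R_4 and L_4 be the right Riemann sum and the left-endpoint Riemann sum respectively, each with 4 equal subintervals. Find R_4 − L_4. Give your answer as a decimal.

R_4 = -368.33203125.
L_4 = -229.11328125.
R_4 − L_4 = -139.21875.

-139.21875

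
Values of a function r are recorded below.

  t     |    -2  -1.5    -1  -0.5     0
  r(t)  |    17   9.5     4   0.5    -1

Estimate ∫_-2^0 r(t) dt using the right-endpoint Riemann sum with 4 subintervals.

6.5

Δt = 0.5.
Sum = 0.5·[9.5 + 4 + 0.5 + (-1)] = 6.5.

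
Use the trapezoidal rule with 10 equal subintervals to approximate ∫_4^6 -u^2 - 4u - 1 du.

-92.68

Δu = (6 − 4)/10 = 0.2.
f(4) = -33, f(4.2) = -35.44, f(4.4) = -37.96, f(4.6) = -40.56, f(4.8) = -43.24, f(5) = -46, f(5.2) = -48.84, f(5.4) = -51.76, f(5.6) = -54.76, f(5.8) = -57.84, f(6) = -61.
T_10 = (Δu/2)·[f(u_0) + 2f(u_1) + ... + 2f(u_{9}) + f(u_10)].
Sum = -92.68.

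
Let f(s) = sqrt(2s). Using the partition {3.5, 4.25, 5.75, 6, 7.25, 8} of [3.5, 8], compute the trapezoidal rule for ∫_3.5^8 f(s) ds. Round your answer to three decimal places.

Subinterval widths: 0.75, 1.5, 0.25, 1.25, 0.75.
f(3.5) ≈ 2.646, f(4.25) ≈ 2.915, f(5.75) ≈ 3.391, f(6) ≈ 3.464, f(7.25) ≈ 3.808, f(8) ≈ 4.000.
On each subinterval the trapezoid contributes (Δs_i/2)·[f(s_{i-1}) + f(s_i)].
Sum ≈ 15.145.

15.145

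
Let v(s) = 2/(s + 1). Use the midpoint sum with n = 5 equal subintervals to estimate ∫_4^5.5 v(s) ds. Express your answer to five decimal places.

Δs = (5.5 − 4)/5 = 0.3.
Midpoints: 4.15, 4.45, 4.75, 5.05, 5.35.
v(4.15) = 40/103, v(4.45) = 40/109, v(4.75) = 8/23, v(5.05) = 40/121, v(5.35) = 40/127.
Sum = Δs · [v(4.15) + v(4.45) + v(4.75) + v(5.05) + v(5.35)].
Sum ≈ 0.52461.

0.52461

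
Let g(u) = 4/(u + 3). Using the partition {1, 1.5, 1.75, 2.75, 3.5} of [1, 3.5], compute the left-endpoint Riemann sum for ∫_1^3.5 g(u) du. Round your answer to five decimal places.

2.08607

Subinterval widths: 0.5, 0.25, 1, 0.75.
Left endpoints: 1, 1.5, 1.75, 2.75.
g(1) = 1, g(1.5) = 8/9, g(1.75) = 16/19, g(2.75) = 16/23.
Sum = Σ Δu_i · g(u_i).
Sum ≈ 2.08607.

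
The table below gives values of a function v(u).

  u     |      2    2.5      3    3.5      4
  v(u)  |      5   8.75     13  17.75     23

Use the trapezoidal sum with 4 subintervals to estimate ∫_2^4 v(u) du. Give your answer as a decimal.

Δu = 0.5.
T_4 = (0.5/2)·[5 + 2·8.75 + 2·13 + 2·17.75 + 23] = 26.75.

26.75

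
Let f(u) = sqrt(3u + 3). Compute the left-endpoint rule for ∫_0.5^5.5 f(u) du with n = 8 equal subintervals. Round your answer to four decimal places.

Δu = (5.5 − 0.5)/8 = 0.625.
Left endpoints: 0.5, 1.125, 1.75, 2.375, 3, 3.625, 4.25, 4.875.
f(0.5) ≈ 2.1213, f(1.125) ≈ 2.5249, f(1.75) ≈ 2.8723, f(2.375) ≈ 3.1820, f(3) ≈ 3.4641, f(3.625) ≈ 3.7249, f(4.25) ≈ 3.9686, f(4.875) ≈ 4.1982.
Sum = Δu · [f(0.5) + f(1.125) + f(1.75) + ...].
Sum ≈ 16.2852.

16.2852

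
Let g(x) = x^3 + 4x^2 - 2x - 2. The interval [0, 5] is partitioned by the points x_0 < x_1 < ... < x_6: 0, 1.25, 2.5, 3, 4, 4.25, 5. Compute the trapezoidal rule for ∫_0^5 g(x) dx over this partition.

296.93359375

Subinterval widths: 1.25, 1.25, 0.5, 1, 0.25, 0.75.
g(0) = -2, g(1.25) = 3.703125, g(2.5) = 33.625, g(3) = 55, g(4) = 118, g(4.25) = 138.515625, g(5) = 213.
On each subinterval the trapezoid contributes (Δx_i/2)·[g(x_{i-1}) + g(x_i)].
Sum = 296.93359375.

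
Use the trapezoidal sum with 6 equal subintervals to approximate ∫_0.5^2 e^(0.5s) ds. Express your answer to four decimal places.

2.8722

Δs = (2 − 0.5)/6 = 0.25.
f(0.5) ≈ 1.2840, f(0.75) ≈ 1.4550, f(1) ≈ 1.6487, f(1.25) ≈ 1.8682, f(1.5) ≈ 2.1170, f(1.75) ≈ 2.3989, f(2) ≈ 2.7183.
T_6 = (Δs/2)·[f(s_0) + 2f(s_1) + ... + 2f(s_{5}) + f(s_6)].
Sum ≈ 2.8722.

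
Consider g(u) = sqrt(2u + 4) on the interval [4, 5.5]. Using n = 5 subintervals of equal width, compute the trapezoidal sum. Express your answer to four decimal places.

5.5083

Δu = (5.5 − 4)/5 = 0.3.
g(4) ≈ 3.4641, g(4.3) ≈ 3.5496, g(4.6) ≈ 3.6332, g(4.9) ≈ 3.7148, g(5.2) ≈ 3.7947, g(5.5) ≈ 3.8730.
T_5 = (Δu/2)·[g(u_0) + 2g(u_1) + ... + 2g(u_{4}) + g(u_5)].
Sum ≈ 5.5083.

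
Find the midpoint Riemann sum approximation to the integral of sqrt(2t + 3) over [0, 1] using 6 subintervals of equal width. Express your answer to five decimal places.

1.99488

Δt = (1 − 0)/6 = 1/6.
Midpoints: 1/12, 0.25, 5/12, 7/12, 0.75, 11/12.
f(1/12) ≈ 1.77951, f(0.25) ≈ 1.87083, f(5/12) ≈ 1.95789, f(7/12) ≈ 2.04124, f(0.75) ≈ 2.12132, f(11/12) ≈ 2.19848.
Sum = Δt · [f(1/12) + f(0.25) + f(5/12) + ...].
Sum ≈ 1.99488.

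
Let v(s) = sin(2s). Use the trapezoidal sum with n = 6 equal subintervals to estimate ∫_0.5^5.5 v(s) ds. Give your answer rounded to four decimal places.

Δs = (5.5 − 0.5)/6 = 5/6.
v(0.5) ≈ 0.8415, v(4/3) ≈ 0.4573, v(13/6) ≈ -0.9290, v(3) ≈ -0.2794, v(23/6) ≈ 0.9825, v(14/3) ≈ 0.0913, v(5.5) ≈ -1.0000.
T_6 = (Δs/2)·[v(s_0) + 2v(s_1) + ... + 2v(s_{5}) + v(s_6)].
Sum ≈ 0.2028.

0.2028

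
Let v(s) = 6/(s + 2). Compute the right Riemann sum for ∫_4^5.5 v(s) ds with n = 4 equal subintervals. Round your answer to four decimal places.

1.3021

Δs = (5.5 − 4)/4 = 0.375.
Right endpoints: 4.375, 4.75, 5.125, 5.5.
v(4.375) = 16/17, v(4.75) = 8/9, v(5.125) = 16/19, v(5.5) = 0.8.
Sum = Δs · [v(4.375) + v(4.75) + v(5.125) + v(5.5)].
Sum ≈ 1.3021.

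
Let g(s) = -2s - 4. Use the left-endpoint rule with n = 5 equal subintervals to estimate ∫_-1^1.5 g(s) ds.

-10

Δs = (1.5 − (-1))/5 = 0.5.
Left endpoints: -1, -0.5, 0, 0.5, 1.
g(-1) = -2, g(-0.5) = -3, g(0) = -4, g(0.5) = -5, g(1) = -6.
Sum = Δs · [g(-1) + g(-0.5) + g(0) + g(0.5) + g(1)].
Sum = -10.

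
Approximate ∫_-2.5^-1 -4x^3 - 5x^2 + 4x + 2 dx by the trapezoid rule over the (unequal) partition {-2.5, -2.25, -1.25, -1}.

8.9375

Subinterval widths: 0.25, 1, 0.25.
f(-2.5) = 23.25, f(-2.25) = 13.25, f(-1.25) = -3, f(-1) = -3.
On each subinterval the trapezoid contributes (Δx_i/2)·[f(x_{i-1}) + f(x_i)].
Sum = 8.9375.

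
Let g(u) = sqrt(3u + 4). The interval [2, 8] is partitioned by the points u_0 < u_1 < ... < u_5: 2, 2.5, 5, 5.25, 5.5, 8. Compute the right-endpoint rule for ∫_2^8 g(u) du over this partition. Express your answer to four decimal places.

Subinterval widths: 0.5, 2.5, 0.25, 0.25, 2.5.
Right endpoints: 2.5, 5, 5.25, 5.5, 8.
g(2.5) ≈ 3.3912, g(5) ≈ 4.3589, g(5.25) ≈ 4.4441, g(5.5) ≈ 4.5277, g(8) ≈ 5.2915.
Sum = Σ Δu_i · g(u_i).
Sum ≈ 28.0645.

28.0645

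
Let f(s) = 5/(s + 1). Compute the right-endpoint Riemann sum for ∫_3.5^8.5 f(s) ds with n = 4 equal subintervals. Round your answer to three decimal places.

3.395

Δs = (8.5 − 3.5)/4 = 1.25.
Right endpoints: 4.75, 6, 7.25, 8.5.
f(4.75) = 20/23, f(6) = 5/7, f(7.25) = 20/33, f(8.5) = 10/19.
Sum = Δs · [f(4.75) + f(6) + f(7.25) + f(8.5)].
Sum ≈ 3.395.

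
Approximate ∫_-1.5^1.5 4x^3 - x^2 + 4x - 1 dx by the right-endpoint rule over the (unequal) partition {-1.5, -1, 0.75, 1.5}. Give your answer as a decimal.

12.65625

Subinterval widths: 0.5, 1.75, 0.75.
Right endpoints: -1, 0.75, 1.5.
f(-1) = -10, f(0.75) = 3.125, f(1.5) = 16.25.
Sum = Σ Δx_i · f(x_i).
Sum = 12.65625.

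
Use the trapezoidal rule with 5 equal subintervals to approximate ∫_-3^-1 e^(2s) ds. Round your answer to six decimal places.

0.069934

Δs = (-1 − (-3))/5 = 0.4.
f(-3) ≈ 0.002479, f(-2.6) ≈ 0.005517, f(-2.2) ≈ 0.012277, f(-1.8) ≈ 0.027324, f(-1.4) ≈ 0.060810, f(-1) ≈ 0.135335.
T_5 = (Δs/2)·[f(s_0) + 2f(s_1) + ... + 2f(s_{4}) + f(s_5)].
Sum ≈ 0.069934.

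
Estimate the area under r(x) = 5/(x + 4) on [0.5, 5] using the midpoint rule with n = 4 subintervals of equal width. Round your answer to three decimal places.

Δx = (5 − 0.5)/4 = 1.125.
Midpoints: 1.0625, 2.1875, 3.3125, 4.4375.
r(1.0625) = 80/81, r(2.1875) = 80/99, r(3.3125) = 80/117, r(4.4375) = 16/27.
Sum = Δx · [r(1.0625) + r(2.1875) + r(3.3125) + r(4.4375)].
Sum ≈ 3.456.

3.456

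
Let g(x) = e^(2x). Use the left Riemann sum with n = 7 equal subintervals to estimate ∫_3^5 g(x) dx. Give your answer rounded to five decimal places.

Δx = (5 − 3)/7 = 2/7.
Left endpoints: 3, 23/7, 25/7, 27/7, 29/7, 31/7, 33/7.
g(3) ≈ 403.42879, g(23/7) ≈ 714.38967, g(25/7) ≈ 1265.03762, g(27/7) ≈ 2240.12224, g(29/7) ≈ 3966.79715, g(31/7) ≈ 7024.38438, g(33/7) ≈ 12438.74440.
Sum = Δx · [g(3) + g(23/7) + g(25/7) + ...].
Sum ≈ 8015.11550.

8015.11550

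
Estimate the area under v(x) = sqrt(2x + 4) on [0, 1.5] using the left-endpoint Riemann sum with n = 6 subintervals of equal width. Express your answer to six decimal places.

3.425399

Δx = (1.5 − 0)/6 = 0.25.
Left endpoints: 0, 0.25, 0.5, 0.75, 1, 1.25.
v(0) ≈ 2.000000, v(0.25) ≈ 2.121320, v(0.5) ≈ 2.236068, v(0.75) ≈ 2.345208, v(1) ≈ 2.449490, v(1.25) ≈ 2.549510.
Sum = Δx · [v(0) + v(0.25) + v(0.5) + ...].
Sum ≈ 3.425399.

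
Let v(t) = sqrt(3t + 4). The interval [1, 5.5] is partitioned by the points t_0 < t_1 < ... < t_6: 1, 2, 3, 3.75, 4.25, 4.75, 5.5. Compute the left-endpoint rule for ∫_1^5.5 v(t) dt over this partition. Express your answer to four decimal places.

Subinterval widths: 1, 1, 0.75, 0.5, 0.5, 0.75.
Left endpoints: 1, 2, 3, 3.75, 4.25, 4.75.
v(1) ≈ 2.6458, v(2) ≈ 3.1623, v(3) ≈ 3.6056, v(3.75) ≈ 3.9051, v(4.25) ≈ 4.0927, v(4.75) ≈ 4.2720.
Sum = Σ Δt_i · v(t_i).
Sum ≈ 15.7151.

15.7151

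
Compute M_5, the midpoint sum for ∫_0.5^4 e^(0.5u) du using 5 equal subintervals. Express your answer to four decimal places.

12.1480

Δu = (4 − 0.5)/5 = 0.7.
Midpoints: 0.85, 1.55, 2.25, 2.95, 3.65.
f(0.85) ≈ 1.5296, f(1.55) ≈ 2.1706, f(2.25) ≈ 3.0802, f(2.95) ≈ 4.3710, f(3.65) ≈ 6.2028.
Sum = Δu · [f(0.85) + f(1.55) + f(2.25) + f(2.95) + f(3.65)].
Sum ≈ 12.1480.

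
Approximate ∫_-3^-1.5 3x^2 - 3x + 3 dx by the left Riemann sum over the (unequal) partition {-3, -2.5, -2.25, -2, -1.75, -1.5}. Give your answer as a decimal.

Subinterval widths: 0.5, 0.25, 0.25, 0.25, 0.25.
Left endpoints: -3, -2.5, -2.25, -2, -1.75.
f(-3) = 39, f(-2.5) = 29.25, f(-2.25) = 24.9375, f(-2) = 21, f(-1.75) = 17.4375.
Sum = Σ Δx_i · f(x_i).
Sum = 42.65625.

42.65625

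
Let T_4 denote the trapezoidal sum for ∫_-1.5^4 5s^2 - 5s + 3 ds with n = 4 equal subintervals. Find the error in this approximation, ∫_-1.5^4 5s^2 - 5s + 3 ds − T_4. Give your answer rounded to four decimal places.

Exact integral: ∫_-1.5^4 f(s) ds ≈ 94.416667.
T_4 = 103.08203125.
Error ≈ 94.416667 − 103.08203125 ≈ -8.6654.

-8.6654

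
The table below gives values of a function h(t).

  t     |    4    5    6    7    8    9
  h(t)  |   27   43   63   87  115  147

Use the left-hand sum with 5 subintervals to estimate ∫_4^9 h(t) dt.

Δt = 1.
Sum = 1·[27 + 43 + 63 + 87 + 115] = 335.

335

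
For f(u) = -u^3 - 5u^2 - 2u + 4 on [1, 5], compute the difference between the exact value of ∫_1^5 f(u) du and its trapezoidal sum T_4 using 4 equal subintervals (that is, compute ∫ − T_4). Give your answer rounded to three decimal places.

Exact integral: ∫_1^5 f(u) du ≈ -370.66667.
T_4 = -380.
Error ≈ -370.66667 − (-380) ≈ 9.333.

9.333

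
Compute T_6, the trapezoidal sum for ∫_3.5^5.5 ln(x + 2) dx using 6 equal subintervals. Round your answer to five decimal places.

Δx = (5.5 − 3.5)/6 = 1/3.
f(3.5) ≈ 1.70475, f(23/6) ≈ 1.76359, f(25/6) ≈ 1.81916, f(4.5) ≈ 1.87180, f(29/6) ≈ 1.92181, f(31/6) ≈ 1.96944, f(5.5) ≈ 2.01490.
T_6 = (Δx/2)·[f(x_0) + 2f(x_1) + ... + 2f(x_{5}) + f(x_6)].
Sum ≈ 3.73521.

3.73521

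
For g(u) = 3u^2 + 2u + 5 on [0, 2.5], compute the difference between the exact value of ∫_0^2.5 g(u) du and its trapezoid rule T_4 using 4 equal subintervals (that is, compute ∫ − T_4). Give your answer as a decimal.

Exact integral: ∫_0^2.5 g(u) du = 34.375.
T_4 = 34.86328125.
Error = 34.375 − 34.86328125 = -0.48828125.

-0.48828125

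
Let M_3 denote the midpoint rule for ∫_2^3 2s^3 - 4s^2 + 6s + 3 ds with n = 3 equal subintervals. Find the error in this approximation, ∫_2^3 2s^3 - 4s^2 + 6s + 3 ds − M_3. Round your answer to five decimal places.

0.10185

Exact integral: ∫_2^3 f(s) ds ≈ 25.1666667.
M_3 ≈ 25.0648148.
Error ≈ 25.1666667 − 25.0648148 ≈ 0.10185.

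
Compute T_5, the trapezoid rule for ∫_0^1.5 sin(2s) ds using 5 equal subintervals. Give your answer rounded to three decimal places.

Δs = (1.5 − 0)/5 = 0.3.
f(0) ≈ 0.000, f(0.3) ≈ 0.565, f(0.6) ≈ 0.932, f(0.9) ≈ 0.974, f(1.2) ≈ 0.675, f(1.5) ≈ 0.141.
T_5 = (Δs/2)·[f(s_0) + 2f(s_1) + ... + 2f(s_{4}) + f(s_5)].
Sum ≈ 0.965.

0.965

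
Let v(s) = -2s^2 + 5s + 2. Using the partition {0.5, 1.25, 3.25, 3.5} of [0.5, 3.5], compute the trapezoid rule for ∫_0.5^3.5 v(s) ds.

4.6875

Subinterval widths: 0.75, 2, 0.25.
v(0.5) = 4, v(1.25) = 5.125, v(3.25) = -2.875, v(3.5) = -5.
On each subinterval the trapezoid contributes (Δs_i/2)·[v(s_{i-1}) + v(s_i)].
Sum = 4.6875.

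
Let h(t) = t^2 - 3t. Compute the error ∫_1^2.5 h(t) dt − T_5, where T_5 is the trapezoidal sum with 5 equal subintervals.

-0.0225

Exact integral: ∫_1^2.5 h(t) dt = -3.
T_5 = -2.9775.
Error = -3 − (-2.9775) = -0.0225.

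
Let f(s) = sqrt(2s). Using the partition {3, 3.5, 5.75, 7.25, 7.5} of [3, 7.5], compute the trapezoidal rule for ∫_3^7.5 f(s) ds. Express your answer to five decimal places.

Subinterval widths: 0.5, 2.25, 1.5, 0.25.
f(3) ≈ 2.44949, f(3.5) ≈ 2.64575, f(5.75) ≈ 3.39116, f(7.25) ≈ 3.80789, f(7.5) ≈ 3.87298.
On each subinterval the trapezoid contributes (Δs_i/2)·[f(s_{i-1}) + f(s_i)].
Sum ≈ 14.42474.

14.42474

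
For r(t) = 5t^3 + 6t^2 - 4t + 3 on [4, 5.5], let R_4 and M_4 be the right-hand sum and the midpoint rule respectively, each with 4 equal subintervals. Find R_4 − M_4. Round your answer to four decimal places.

114.9565

R_4 ≈ 1118.176758.
M_4 ≈ 1003.220215.
R_4 − M_4 ≈ 114.9565.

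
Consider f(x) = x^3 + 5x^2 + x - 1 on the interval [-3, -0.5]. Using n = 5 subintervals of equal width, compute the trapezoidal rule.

Δx = (-0.5 − (-3))/5 = 0.5.
f(-3) = 14, f(-2.5) = 12.125, f(-2) = 9, f(-1.5) = 5.375, f(-1) = 2, f(-0.5) = -0.375.
T_5 = (Δx/2)·[f(x_0) + 2f(x_1) + ... + 2f(x_{4}) + f(x_5)].
Sum = 17.65625.

17.65625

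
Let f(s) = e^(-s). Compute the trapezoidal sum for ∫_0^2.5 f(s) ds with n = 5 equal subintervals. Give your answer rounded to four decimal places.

Δs = (2.5 − 0)/5 = 0.5.
f(0) ≈ 1.0000, f(0.5) ≈ 0.6065, f(1) ≈ 0.3679, f(1.5) ≈ 0.2231, f(2) ≈ 0.1353, f(2.5) ≈ 0.0821.
T_5 = (Δs/2)·[f(s_0) + 2f(s_1) + ... + 2f(s_{4}) + f(s_5)].
Sum ≈ 0.9370.

0.9370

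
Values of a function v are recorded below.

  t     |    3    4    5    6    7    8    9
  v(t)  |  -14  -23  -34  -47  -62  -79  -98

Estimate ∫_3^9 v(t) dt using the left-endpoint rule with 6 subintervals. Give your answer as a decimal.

Δt = 1.
Sum = 1·[(-14) + (-23) + (-34) + (-47) + (-62) + (-79)] = -259.

-259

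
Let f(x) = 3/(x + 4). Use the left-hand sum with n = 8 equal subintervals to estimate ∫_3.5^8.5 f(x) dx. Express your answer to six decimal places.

Δx = (8.5 − 3.5)/8 = 0.625.
Left endpoints: 3.5, 4.125, 4.75, 5.375, 6, 6.625, 7.25, 7.875.
f(3.5) = 0.4, f(4.125) = 24/65, f(4.75) = 12/35, f(5.375) = 0.32, f(6) = 0.3, f(6.625) = 24/85, f(7.25) = 4/15, f(7.875) = 24/95.
Sum = Δx · [f(3.5) + f(4.125) + f(4.75) + ...].
Sum ≈ 1.583587.

1.583587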